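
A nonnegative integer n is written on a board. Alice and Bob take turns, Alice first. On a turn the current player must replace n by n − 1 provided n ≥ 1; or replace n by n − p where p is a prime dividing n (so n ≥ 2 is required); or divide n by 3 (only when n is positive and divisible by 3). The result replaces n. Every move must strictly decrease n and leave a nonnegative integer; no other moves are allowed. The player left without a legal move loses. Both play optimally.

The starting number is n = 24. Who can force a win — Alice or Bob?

Work bottom-up. With no move the player to move loses. Otherwise the position is W if at least one move leads to an L position for the opponent, and L if every move leads to a W.
n=0: no move → L
n=1: reaches L-position 0 → W
n=2: reaches L-position 0 → W
n=3: reaches L-position 0 → W
n=4: only reaches 2(W), 3(W), all W → L
n=5: reaches L-position 0 → W
n=6: reaches L-position 4 → W
n=7: reaches L-position 0 → W
n=8: only reaches 6(W), 7(W), all W → L
n=9: reaches L-position 8 → W
n=10: reaches L-position 8 → W
n=11: reaches L-position 0 → W
n=12: reaches L-position 4 → W
n=13: reaches L-position 0 → W
n=14: only reaches 7(W), 12(W), 13(W), all W → L
n=15: reaches L-position 14 → W
n=16: reaches L-position 14 → W
n=17: reaches L-position 0 → W
n=18: only reaches 6(W), 15(W), 16(W), 17(W), all W → L
n=19: reaches L-position 0 → W
n=20: reaches L-position 18 → W
n=21: reaches L-position 14 → W
n=22: only reaches 11(W), 20(W), 21(W), all W → L
n=23: reaches L-position 0 → W
n=24: reaches L-position 8 → W
The starting position 24 is W: Alice should move to 8, handing over an L position.

Alice wins.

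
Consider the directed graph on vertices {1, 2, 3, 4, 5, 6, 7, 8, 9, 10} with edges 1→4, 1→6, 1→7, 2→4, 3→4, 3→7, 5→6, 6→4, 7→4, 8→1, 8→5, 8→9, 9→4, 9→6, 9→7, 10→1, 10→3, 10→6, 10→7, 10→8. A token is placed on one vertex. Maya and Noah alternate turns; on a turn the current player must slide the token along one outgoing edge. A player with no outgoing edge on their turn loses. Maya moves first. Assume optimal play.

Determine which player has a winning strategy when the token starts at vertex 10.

Compute win/loss labels from the base case upward. A position with no move is L. Any other position is W if it can reach an L in one move, else L.
Every edge goes from a vertex to one that appears earlier in the order 4, 7, 6, 9, 1, 5, 3, 8, 10, 2, so processing vertices in that order labels each vertex after all of its successors.
4: no outgoing edge → L
7: W (go to 4, an L position)
6: W (go to 4, an L position)
9: W (go to 4, an L position)
1: W (go to 4, an L position)
5: L (sole option 6(W) is W)
3: W (go to 4, an L position)
8: W (go to 5, an L position)
10: L (options 8(W), 3(W), 1(W), 6(W), 7(W) are all W)
2: W (go to 4, an L position)
The starting position 10 is L: whatever Maya does, the opponent receives a W position.

Noah wins.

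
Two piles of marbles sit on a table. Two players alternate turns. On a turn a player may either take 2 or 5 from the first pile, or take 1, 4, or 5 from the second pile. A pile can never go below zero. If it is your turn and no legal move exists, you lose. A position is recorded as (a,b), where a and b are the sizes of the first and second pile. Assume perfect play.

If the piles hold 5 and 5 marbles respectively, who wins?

Label each position W (a win for the player to move) or L (a loss). A position with no legal move is L; any other position is W exactly when some move reaches an L, and L when every move reaches a W.
No move ever increases a pile, so every position that can arise here has a ≤ 5 and b ≤ 5; it is enough to label the cells with 0 ≤ a ≤ 5 and 0 ≤ b ≤ 5.
Every move lowers a or b (never raises either), so fill the grid row by row in increasing a, and left to right within a row: each cell's successors are then already labelled.
      b=0  b=1  b=2  b=3  b=4  b=5
a=0:    L    W    L    W    W    W
a=1:    L    W    L    W    W    W
a=2:    W    L    W    L    W    W
a=3:    W    L    W    L    W    W
a=4:    L    W    L    W    W    W
a=5:    W    W    W    W    L    W
Cells with no legal move (terminal, hence L): (0,0), (1,0).
The remaining L cells, each justified by listing all of its moves:
(0,2): only reaches (0,1)(W), which is W → L
(1,2): only reaches (1,1)(W), which is W → L
(2,1): only reaches (0,1)(W), (2,0)(W), all W → L
(2,3): only reaches (0,3)(W), (2,2)(W), all W → L
(3,1): only reaches (1,1)(W), (3,0)(W), all W → L
(3,3): only reaches (1,3)(W), (3,2)(W), all W → L
(4,0): only reaches (2,0)(W), which is W → L
(4,2): only reaches (2,2)(W), (4,1)(W), all W → L
(5,4): only reaches (3,4)(W), (0,4)(W), (5,3)(W), (5,0)(W), all W → L
Every other cell has at least one move into one of the L cells above, so it is W.
From (5,5) the player to move can move to (5,4), reaching an L position.

The first player wins.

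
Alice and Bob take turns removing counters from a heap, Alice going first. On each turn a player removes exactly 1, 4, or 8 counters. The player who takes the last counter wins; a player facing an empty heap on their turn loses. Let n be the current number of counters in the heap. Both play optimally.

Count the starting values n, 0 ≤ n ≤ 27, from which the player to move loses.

10

Use the standard recursion: the mover loses at a terminal position; elsewhere, the mover wins exactly when some move hands the opponent an L position.
n=0: no move → L
n=1: reaches L-position 0 → W
n=2: only reaches 1(W), which is W → L
n=3: reaches L-position 2 → W
n=4: reaches L-position 0 → W
n=5: only reaches 4(W), 1(W), all W → L
n=6: reaches L-position 5 → W
n=7: only reaches 6(W), 3(W), all W → L
n=8: reaches L-position 7 → W
n=9: reaches L-position 5 → W
n=10: reaches L-position 2 → W
n=11: reaches L-position 7 → W
n=12: only reaches 11(W), 8(W), 4(W), all W → L
n=13: reaches L-position 12 → W
n=14: only reaches 13(W), 10(W), 6(W), all W → L
n=15: reaches L-position 14 → W
n=16: reaches L-position 12 → W
n=17: only reaches 16(W), 13(W), 9(W), all W → L
n=18: reaches L-position 17 → W
n=19: only reaches 18(W), 15(W), 11(W), all W → L
n=20: reaches L-position 19 → W
n=21: reaches L-position 17 → W
n=22: reaches L-position 14 → W
n=23: reaches L-position 19 → W
n=24: only reaches 23(W), 20(W), 16(W), all W → L
n=25: reaches L-position 24 → W
n=26: only reaches 25(W), 22(W), 18(W), all W → L
n=27: reaches L-position 26 → W
L entries with 0 ≤ n ≤ 27: n = 0, 2, 5, 7, 12, 14, 17, 19, 24, 26; that makes 10.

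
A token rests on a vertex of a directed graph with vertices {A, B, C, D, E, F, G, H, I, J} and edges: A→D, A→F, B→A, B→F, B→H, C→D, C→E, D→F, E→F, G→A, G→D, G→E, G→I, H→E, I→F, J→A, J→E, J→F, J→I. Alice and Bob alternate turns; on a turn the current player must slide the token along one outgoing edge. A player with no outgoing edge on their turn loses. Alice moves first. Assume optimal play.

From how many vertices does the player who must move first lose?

4

Use the standard recursion: the mover loses at a terminal position; elsewhere, the mover wins exactly when some move hands the opponent an L position.
Every edge goes from a vertex to one that appears earlier in the order F, D, A, E, H, C, I, G, J, B, so processing vertices in that order labels each vertex after all of its successors.
F: no outgoing edge → L
D: reaches L-position F → W
A: reaches L-position F → W
E: reaches L-position F → W
H: only reaches E(W), which is W → L
C: only reaches E(W), D(W), all W → L
I: reaches L-position F → W
G: only reaches I(W), E(W), A(W), D(W), all W → L
J: reaches L-position F → W
B: reaches L-position H → W
The L vertices are C, F, G, H; that is 4 in all.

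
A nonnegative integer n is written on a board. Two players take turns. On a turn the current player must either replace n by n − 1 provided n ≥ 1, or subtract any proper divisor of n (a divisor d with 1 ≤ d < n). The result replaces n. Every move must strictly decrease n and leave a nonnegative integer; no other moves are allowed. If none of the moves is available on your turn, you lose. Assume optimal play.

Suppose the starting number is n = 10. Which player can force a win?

The first player wins.

Positions with no move are L. A position that does have a move is losing for the player to move precisely when every available move leads to a winning position for the opponent. Fill in the labels:
n=0: no move → L
n=1: reaches L-position 0 → W
n=2: only reaches 1(W), which is W → L
n=3: reaches L-position 2 → W
n=4: reaches L-position 2 → W
n=5: only reaches 4(W), which is W → L
n=6: reaches L-position 5 → W
n=7: only reaches 6(W), which is W → L
n=8: reaches L-position 7 → W
n=9: only reaches 6(W), 8(W), all W → L
n=10: reaches L-position 5 → W
The starting position 10 is W: the player to move should move to 5, handing over an L position.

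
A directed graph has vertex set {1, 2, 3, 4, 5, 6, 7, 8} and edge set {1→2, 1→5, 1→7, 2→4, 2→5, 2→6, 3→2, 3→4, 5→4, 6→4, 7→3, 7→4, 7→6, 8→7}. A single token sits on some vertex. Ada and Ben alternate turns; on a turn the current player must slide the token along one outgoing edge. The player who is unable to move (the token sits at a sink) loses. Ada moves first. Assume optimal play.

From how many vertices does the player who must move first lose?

Compute win/loss labels from the base case upward. A position with no move is L. Any other position is W if it can reach an L in one move, else L.
Every edge goes from a vertex to one that appears earlier in the order 4, 6, 5, 2, 3, 7, 1, 8, so processing vertices in that order labels each vertex after all of its successors.
4: no outgoing edge → L
6: W (go to 4, an L position)
5: W (go to 4, an L position)
2: W (go to 4, an L position)
3: W (go to 4, an L position)
7: W (go to 4, an L position)
1: L (options 7(W), 2(W), 5(W) are all W)
8: L (sole option 7(W) is W)
The L vertices are 1, 4, 8; that is 3 in all.

3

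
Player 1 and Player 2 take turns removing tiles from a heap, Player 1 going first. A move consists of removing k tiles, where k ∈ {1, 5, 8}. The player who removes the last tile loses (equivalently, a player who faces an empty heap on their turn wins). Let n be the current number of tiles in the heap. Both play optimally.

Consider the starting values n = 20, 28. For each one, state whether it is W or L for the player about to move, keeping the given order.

20: L, 28: W

Work bottom-up. With no move the player to move wins. Otherwise the position is W if at least one move leads to an L position for the opponent, and L if every move leads to a W.
n=0: no move; the opponent has just taken the last tile and therefore loses → W
n=1: only reaches 0(W), which is W → L
n=2: reaches L-position 1 → W
n=3: only reaches 2(W), which is W → L
n=4: reaches L-position 3 → W
n=5: only reaches 4(W), 0(W), all W → L
n=6: reaches L-position 5 → W
n=7: only reaches 6(W), 2(W), all W → L
n=8: reaches L-position 7 → W
n=9: reaches L-position 1 → W
n=10: reaches L-position 5 → W
n=11: reaches L-position 3 → W
n=12: reaches L-position 7 → W
n=13: reaches L-position 5 → W
n=14: only reaches 13(W), 9(W), 6(W), all W → L
n=15: reaches L-position 14 → W
n=16: only reaches 15(W), 11(W), 8(W), all W → L
n=17: reaches L-position 16 → W
n=18: only reaches 17(W), 13(W), 10(W), all W → L
n=19: reaches L-position 18 → W
n=20: only reaches 19(W), 15(W), 12(W), all W → L
n=21: reaches L-position 20 → W
n=22: reaches L-position 14 → W
n=23: reaches L-position 18 → W
n=24: reaches L-position 16 → W
n=25: reaches L-position 20 → W
n=26: reaches L-position 18 → W
n=27: only reaches 26(W), 22(W), 19(W), all W → L
n=28: reaches L-position 27 → W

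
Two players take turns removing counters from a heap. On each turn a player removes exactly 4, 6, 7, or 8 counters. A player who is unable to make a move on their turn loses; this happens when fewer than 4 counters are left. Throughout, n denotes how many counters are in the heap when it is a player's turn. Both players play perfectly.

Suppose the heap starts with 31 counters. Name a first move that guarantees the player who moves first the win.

Compute win/loss labels from the base case upward. A position with no move is L. Any other position is W if it can reach an L in one move, else L.
n=0: no move → L
n=1: no move → L
n=2: no move → L
n=3: no move → L
n=4: W (go to 0, an L position)
n=5: W (go to 1, an L position)
n=6: W (go to 2, an L position)
n=7: W (go to 3, an L position)
n=8: W (go to 2, an L position)
n=9: W (go to 3, an L position)
n=10: W (go to 3, an L position)
n=11: W (go to 3, an L position)
n=12: L (options 8(W), 6(W), 5(W), 4(W) are all W)
n=13: L (options 9(W), 7(W), 6(W), 5(W) are all W)
n=14: L (options 10(W), 8(W), 7(W), 6(W) are all W)
n=15: L (options 11(W), 9(W), 8(W), 7(W) are all W)
n=16: W (go to 12, an L position)
n=17: W (go to 13, an L position)
n=18: W (go to 14, an L position)
n=19: W (go to 15, an L position)
n=20: W (go to 14, an L position)
n=21: W (go to 15, an L position)
n=22: W (go to 15, an L position)
n=23: W (go to 15, an L position)
n=24: L (options 20(W), 18(W), 17(W), 16(W) are all W)
n=25: L (options 21(W), 19(W), 18(W), 17(W) are all W)
n=26: L (options 22(W), 20(W), 19(W), 18(W) are all W)
n=27: L (options 23(W), 21(W), 20(W), 19(W) are all W)
n=28: W (go to 24, an L position)
n=29: W (go to 25, an L position)
n=30: W (go to 26, an L position)
n=31: W (go to 27, an L position)
From 31, the L positions reachable in one move are: 27, 25, 24. Any move reaching one of these is winning.

Remove 4, leaving 27.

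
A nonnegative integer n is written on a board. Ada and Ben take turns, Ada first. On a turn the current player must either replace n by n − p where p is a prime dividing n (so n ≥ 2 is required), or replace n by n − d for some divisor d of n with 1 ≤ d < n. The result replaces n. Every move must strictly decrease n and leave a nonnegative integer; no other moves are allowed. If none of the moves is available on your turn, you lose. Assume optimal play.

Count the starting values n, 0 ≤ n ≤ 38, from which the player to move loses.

10

Positions with no move are L. A position that does have a move is losing for the player to move precisely when every available move leads to a winning position for the opponent. Fill in the labels:
n=0: no move → L
n=1: no move → L
n=2: reaches L-position 0 → W
n=3: reaches L-position 0 → W
n=4: only reaches 2(W), 3(W), all W → L
n=5: reaches L-position 0 → W
n=6: reaches L-position 4 → W
n=7: reaches L-position 0 → W
n=8: reaches L-position 4 → W
n=9: only reaches 6(W), 8(W), all W → L
n=10: reaches L-position 9 → W
n=11: reaches L-position 0 → W
n=12: reaches L-position 9 → W
n=13: reaches L-position 0 → W
n=14: only reaches 7(W), 12(W), 13(W), all W → L
n=15: reaches L-position 14 → W
n=16: reaches L-position 14 → W
n=17: reaches L-position 0 → W
n=18: reaches L-position 9 → W
n=19: reaches L-position 0 → W
n=20: only reaches 10(W), 15(W), 16(W), 18(W), 19(W), all W → L
n=21: reaches L-position 14 → W
n=22: reaches L-position 20 → W
n=23: reaches L-position 0 → W
n=24: reaches L-position 20 → W
n=25: reaches L-position 20 → W
n=26: only reaches 13(W), 24(W), 25(W), all W → L
n=27: reaches L-position 26 → W
n=28: reaches L-position 14 → W
n=29: reaches L-position 0 → W
n=30: reaches L-position 20 → W
n=31: reaches L-position 0 → W
n=32: only reaches 16(W), 24(W), 28(W), 30(W), 31(W), all W → L
n=33: reaches L-position 32 → W
n=34: reaches L-position 32 → W
n=35: only reaches 28(W), 30(W), 34(W), all W → L
n=36: reaches L-position 32 → W
n=37: reaches L-position 0 → W
n=38: only reaches 19(W), 36(W), 37(W), all W → L
L entries with 0 ≤ n ≤ 38: n = 0, 1, 4, 9, 14, 20, 26, 32, 35, 38; that makes 10.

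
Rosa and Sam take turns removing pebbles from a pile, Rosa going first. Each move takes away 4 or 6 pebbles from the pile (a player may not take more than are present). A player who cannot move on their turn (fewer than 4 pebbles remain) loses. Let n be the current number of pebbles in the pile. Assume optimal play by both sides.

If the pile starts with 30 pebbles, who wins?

Sam wins.

Work bottom-up. With no move the player to move loses. Otherwise the position is W if at least one move leads to an L position for the opponent, and L if every move leads to a W.
n=0: no move → L
n=1: no move → L
n=2: no move → L
n=3: no move → L
n=4: W (go to 0, an L position)
n=5: W (go to 1, an L position)
n=6: W (go to 2, an L position)
n=7: W (go to 3, an L position)
n=8: W (go to 2, an L position)
n=9: W (go to 3, an L position)
n=10: L (options 6(W), 4(W) are all W)
n=11: L (options 7(W), 5(W) are all W)
n=12: L (options 8(W), 6(W) are all W)
n=13: L (options 9(W), 7(W) are all W)
n=14: W (go to 10, an L position)
n=15: W (go to 11, an L position)
n=16: W (go to 12, an L position)
n=17: W (go to 13, an L position)
n=18: W (go to 12, an L position)
n=19: W (go to 13, an L position)
n=20: L (options 16(W), 14(W) are all W)
n=21: L (options 17(W), 15(W) are all W)
n=22: L (options 18(W), 16(W) are all W)
n=23: L (options 19(W), 17(W) are all W)
n=24: W (go to 20, an L position)
n=25: W (go to 21, an L position)
n=26: W (go to 22, an L position)
n=27: W (go to 23, an L position)
n=28: W (go to 22, an L position)
n=29: W (go to 23, an L position)
n=30: L (options 26(W), 24(W) are all W)
Every move from 30 reaches a W position, so the mover loses.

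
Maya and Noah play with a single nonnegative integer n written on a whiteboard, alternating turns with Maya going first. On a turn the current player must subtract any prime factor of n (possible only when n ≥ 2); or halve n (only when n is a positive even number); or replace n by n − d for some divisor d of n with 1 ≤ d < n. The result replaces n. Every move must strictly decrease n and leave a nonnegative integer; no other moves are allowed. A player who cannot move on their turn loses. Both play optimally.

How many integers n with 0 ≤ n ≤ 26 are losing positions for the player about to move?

7

Build the W/L table. Terminal = L. A non-terminal position is W if it has a move to some L; otherwise it is L.
n=0: no move → L
n=1: no move → L
n=2: can move to 0, which is L ⇒ W
n=3: can move to 0, which is L ⇒ W
n=4: moves to 2(W), 3(W); every one is W ⇒ L
n=5: can move to 0, which is L ⇒ W
n=6: can move to 4, which is L ⇒ W
n=7: can move to 0, which is L ⇒ W
n=8: can move to 4, which is L ⇒ W
n=9: moves to 6(W), 8(W); every one is W ⇒ L
n=10: can move to 9, which is L ⇒ W
n=11: can move to 0, which is L ⇒ W
n=12: can move to 9, which is L ⇒ W
n=13: can move to 0, which is L ⇒ W
n=14: moves to 7(W), 12(W), 13(W); every one is W ⇒ L
n=15: can move to 14, which is L ⇒ W
n=16: can move to 14, which is L ⇒ W
n=17: can move to 0, which is L ⇒ W
n=18: can move to 9, which is L ⇒ W
n=19: can move to 0, which is L ⇒ W
n=20: moves to 10(W), 15(W), 16(W), 18(W), 19(W); every one is W ⇒ L
n=21: can move to 14, which is L ⇒ W
n=22: can move to 20, which is L ⇒ W
n=23: can move to 0, which is L ⇒ W
n=24: can move to 20, which is L ⇒ W
n=25: can move to 20, which is L ⇒ W
n=26: moves to 13(W), 24(W), 25(W); every one is W ⇒ L
L entries with 0 ≤ n ≤ 26: n = 0, 1, 4, 9, 14, 20, 26; that makes 7.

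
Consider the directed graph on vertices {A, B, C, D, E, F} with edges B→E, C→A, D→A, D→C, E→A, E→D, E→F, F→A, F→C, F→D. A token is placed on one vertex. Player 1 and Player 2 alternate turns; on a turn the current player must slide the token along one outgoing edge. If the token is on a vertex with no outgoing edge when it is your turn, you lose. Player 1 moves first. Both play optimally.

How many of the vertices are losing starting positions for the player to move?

2

Use the standard recursion: the mover loses at a terminal position; elsewhere, the mover wins exactly when some move hands the opponent an L position.
Every edge goes from a vertex to one that appears earlier in the order A, C, D, F, E, B, so processing vertices in that order labels each vertex after all of its successors.
A: no outgoing edge → L
C: W (go to A, an L position)
D: W (go to A, an L position)
F: W (go to A, an L position)
E: W (go to A, an L position)
B: L (sole option E(W) is W)
The L vertices are A, B; that is 2 in all.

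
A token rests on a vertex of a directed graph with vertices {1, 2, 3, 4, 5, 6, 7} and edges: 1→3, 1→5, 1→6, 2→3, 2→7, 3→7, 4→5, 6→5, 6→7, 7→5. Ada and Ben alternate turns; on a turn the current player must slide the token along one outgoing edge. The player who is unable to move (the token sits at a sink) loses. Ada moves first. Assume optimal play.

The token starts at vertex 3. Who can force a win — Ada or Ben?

Work bottom-up. With no move the player to move loses. Otherwise the position is W if at least one move leads to an L position for the opponent, and L if every move leads to a W.
Every edge goes from a vertex to one that appears earlier in the order 5, 7, 3, 6, 4, 1, 2, so processing vertices in that order labels each vertex after all of its successors.
5: no outgoing edge → L
7: →5(L), so W
3: →7(W) only, which is W, so L
6: →5(L), so W
4: →5(L), so W
1: →3(L), so W
2: →3(L), so W
Every move from 3 reaches a W position, so the mover loses.

Ben wins.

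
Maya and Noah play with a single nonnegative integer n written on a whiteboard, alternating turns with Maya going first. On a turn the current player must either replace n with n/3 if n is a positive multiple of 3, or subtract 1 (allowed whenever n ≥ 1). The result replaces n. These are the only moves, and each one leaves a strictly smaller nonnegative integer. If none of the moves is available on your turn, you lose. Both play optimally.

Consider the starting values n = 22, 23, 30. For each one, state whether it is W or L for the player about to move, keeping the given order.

22: L, 23: W, 30: L

Use the standard recursion: the mover loses at a terminal position; elsewhere, the mover wins exactly when some move hands the opponent an L position.
n=0: no move → L
n=1: reaches L-position 0 → W
n=2: only reaches 1(W), which is W → L
n=3: reaches L-position 2 → W
n=4: only reaches 3(W), which is W → L
n=5: reaches L-position 4 → W
n=6: reaches L-position 2 → W
n=7: only reaches 6(W), which is W → L
n=8: reaches L-position 7 → W
n=9: only reaches 3(W), 8(W), all W → L
n=10: reaches L-position 9 → W
n=11: only reaches 10(W), which is W → L
n=12: reaches L-position 4 → W
n=13: only reaches 12(W), which is W → L
n=14: reaches L-position 13 → W
n=15: only reaches 5(W), 14(W), all W → L
n=16: reaches L-position 15 → W
n=17: only reaches 16(W), which is W → L
n=18: reaches L-position 17 → W
n=19: only reaches 18(W), which is W → L
n=20: reaches L-position 19 → W
n=21: reaches L-position 7 → W
n=22: only reaches 21(W), which is W → L
n=23: reaches L-position 22 → W
n=24: only reaches 8(W), 23(W), all W → L
n=25: reaches L-position 24 → W
n=26: only reaches 25(W), which is W → L
n=27: reaches L-position 9 → W
n=28: only reaches 27(W), which is W → L
n=29: reaches L-position 28 → W
n=30: only reaches 10(W), 29(W), all W → L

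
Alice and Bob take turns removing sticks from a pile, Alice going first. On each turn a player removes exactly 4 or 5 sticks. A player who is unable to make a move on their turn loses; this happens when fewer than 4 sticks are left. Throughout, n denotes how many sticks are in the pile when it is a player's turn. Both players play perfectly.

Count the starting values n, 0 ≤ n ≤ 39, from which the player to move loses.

20

Use the standard recursion: the mover loses at a terminal position; elsewhere, the mover wins exactly when some move hands the opponent an L position.
n=0: no move → L
n=1: no move → L
n=2: no move → L
n=3: no move → L
n=4: W (go to 0, an L position)
n=5: W (go to 1, an L position)
n=6: W (go to 2, an L position)
n=7: W (go to 3, an L position)
n=8: W (go to 3, an L position)
n=9: L (options 5(W), 4(W) are all W)
n=10: L (options 6(W), 5(W) are all W)
n=11: L (options 7(W), 6(W) are all W)
n=12: L (options 8(W), 7(W) are all W)
n=13: W (go to 9, an L position)
n=14: W (go to 10, an L position)
n=15: W (go to 11, an L position)
n=16: W (go to 12, an L position)
n=17: W (go to 12, an L position)
n=18: L (options 14(W), 13(W) are all W)
n=19: L (options 15(W), 14(W) are all W)
n=20: L (options 16(W), 15(W) are all W)
n=21: L (options 17(W), 16(W) are all W)
n=22: W (go to 18, an L position)
n=23: W (go to 19, an L position)
n=24: W (go to 20, an L position)
n=25: W (go to 21, an L position)
n=26: W (go to 21, an L position)
n=27: L (options 23(W), 22(W) are all W)
n=28: L (options 24(W), 23(W) are all W)
n=29: L (options 25(W), 24(W) are all W)
n=30: L (options 26(W), 25(W) are all W)
n=31: W (go to 27, an L position)
n=32: W (go to 28, an L position)
n=33: W (go to 29, an L position)
n=34: W (go to 30, an L position)
n=35: W (go to 30, an L position)
n=36: L (options 32(W), 31(W) are all W)
n=37: L (options 33(W), 32(W) are all W)
n=38: L (options 34(W), 33(W) are all W)
n=39: L (options 35(W), 34(W) are all W)
L entries with 0 ≤ n ≤ 39: n = 0, 1, 2, 3, 9, 10, 11, 12, 18, 19, 20, 21, 27, 28, 29, 30, 36, 37, 38, 39; that makes 20.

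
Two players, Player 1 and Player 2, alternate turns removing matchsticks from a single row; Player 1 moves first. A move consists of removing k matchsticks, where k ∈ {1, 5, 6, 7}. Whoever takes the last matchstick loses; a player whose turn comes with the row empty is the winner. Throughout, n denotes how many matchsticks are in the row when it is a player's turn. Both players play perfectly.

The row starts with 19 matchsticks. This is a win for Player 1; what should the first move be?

Remove 6, leaving 13.

Compute win/loss labels from the base case upward. A position with no move is W. Any other position is W if it can reach an L in one move, else L.
n=0: no move; the opponent has just taken the last matchstick and therefore loses → W
n=1: only reaches 0(W), which is W → L
n=2: reaches L-position 1 → W
n=3: only reaches 2(W), which is W → L
n=4: reaches L-position 3 → W
n=5: only reaches 4(W), 0(W), all W → L
n=6: reaches L-position 5 → W
n=7: reaches L-position 1 → W
n=8: reaches L-position 3 → W
n=9: reaches L-position 3 → W
n=10: reaches L-position 5 → W
n=11: reaches L-position 5 → W
n=12: reaches L-position 5 → W
n=13: only reaches 12(W), 8(W), 7(W), 6(W), all W → L
n=14: reaches L-position 13 → W
n=15: only reaches 14(W), 10(W), 9(W), 8(W), all W → L
n=16: reaches L-position 15 → W
n=17: only reaches 16(W), 12(W), 11(W), 10(W), all W → L
n=18: reaches L-position 17 → W
n=19: reaches L-position 13 → W
From 19, the L positions reachable in one move are: 13.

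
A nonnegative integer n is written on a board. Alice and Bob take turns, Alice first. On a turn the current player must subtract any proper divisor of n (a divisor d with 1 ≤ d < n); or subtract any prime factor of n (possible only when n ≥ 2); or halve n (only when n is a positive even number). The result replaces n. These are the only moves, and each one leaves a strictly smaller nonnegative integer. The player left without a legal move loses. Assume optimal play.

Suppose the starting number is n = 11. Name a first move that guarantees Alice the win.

Positions with no move are L. A position that does have a move is losing for the player to move precisely when every available move leads to a winning position for the opponent. Fill in the labels:
n=0: no move → L
n=1: no move → L
n=2: can move to 0, which is L ⇒ W
n=3: can move to 0, which is L ⇒ W
n=4: moves to 2(W), 3(W); every one is W ⇒ L
n=5: can move to 0, which is L ⇒ W
n=6: can move to 4, which is L ⇒ W
n=7: can move to 0, which is L ⇒ W
n=8: can move to 4, which is L ⇒ W
n=9: moves to 6(W), 8(W); every one is W ⇒ L
n=10: can move to 9, which is L ⇒ W
n=11: can move to 0, which is L ⇒ W
From 11, the L positions reachable in one move are: 0.

Move to 0.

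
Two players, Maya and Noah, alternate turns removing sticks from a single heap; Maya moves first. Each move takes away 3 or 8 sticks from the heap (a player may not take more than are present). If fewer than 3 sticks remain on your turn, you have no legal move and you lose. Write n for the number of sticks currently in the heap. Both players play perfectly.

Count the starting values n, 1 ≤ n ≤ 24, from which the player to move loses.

12

Build the W/L table. Terminal = L. A non-terminal position is W if it has a move to some L; otherwise it is L.
n=0: no move → L
n=1: no move → L
n=2: no move → L
n=3: W (go to 0, an L position)
n=4: W (go to 1, an L position)
n=5: W (go to 2, an L position)
n=6: L (sole option 3(W) is W)
n=7: L (sole option 4(W) is W)
n=8: W (go to 0, an L position)
n=9: W (go to 6, an L position)
n=10: W (go to 7, an L position)
n=11: L (options 8(W), 3(W) are all W)
n=12: L (options 9(W), 4(W) are all W)
n=13: L (options 10(W), 5(W) are all W)
n=14: W (go to 11, an L position)
n=15: W (go to 12, an L position)
n=16: W (go to 13, an L position)
n=17: L (options 14(W), 9(W) are all W)
n=18: L (options 15(W), 10(W) are all W)
n=19: W (go to 11, an L position)
n=20: W (go to 17, an L position)
n=21: W (go to 18, an L position)
n=22: L (options 19(W), 14(W) are all W)
n=23: L (options 20(W), 15(W) are all W)
n=24: L (options 21(W), 16(W) are all W)
L entries with 1 ≤ n ≤ 24 (n=0 is outside the asked range and is not counted): n = 1, 2, 6, 7, 11, 12, 13, 17, 18, 22, 23, 24; that makes 12.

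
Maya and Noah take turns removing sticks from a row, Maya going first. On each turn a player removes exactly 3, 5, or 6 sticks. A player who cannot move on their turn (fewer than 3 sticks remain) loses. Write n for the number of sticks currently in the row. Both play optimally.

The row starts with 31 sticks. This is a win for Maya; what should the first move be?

Label each position W (a win for the player to move) or L (a loss). A position with no legal move is L; any other position is W exactly when some move reaches an L, and L when every move reaches a W.
n=0: no move → L
n=1: no move → L
n=2: no move → L
n=3: reaches L-position 0 → W
n=4: reaches L-position 1 → W
n=5: reaches L-position 2 → W
n=6: reaches L-position 1 → W
n=7: reaches L-position 2 → W
n=8: reaches L-position 2 → W
n=9: only reaches 6(W), 4(W), 3(W), all W → L
n=10: only reaches 7(W), 5(W), 4(W), all W → L
n=11: only reaches 8(W), 6(W), 5(W), all W → L
n=12: reaches L-position 9 → W
n=13: reaches L-position 10 → W
n=14: reaches L-position 11 → W
n=15: reaches L-position 10 → W
n=16: reaches L-position 11 → W
n=17: reaches L-position 11 → W
n=18: only reaches 15(W), 13(W), 12(W), all W → L
n=19: only reaches 16(W), 14(W), 13(W), all W → L
n=20: only reaches 17(W), 15(W), 14(W), all W → L
n=21: reaches L-position 18 → W
n=22: reaches L-position 19 → W
n=23: reaches L-position 20 → W
n=24: reaches L-position 19 → W
n=25: reaches L-position 20 → W
n=26: reaches L-position 20 → W
n=27: only reaches 24(W), 22(W), 21(W), all W → L
n=28: only reaches 25(W), 23(W), 22(W), all W → L
n=29: only reaches 26(W), 24(W), 23(W), all W → L
n=30: reaches L-position 27 → W
n=31: reaches L-position 28 → W
From 31, the L positions reachable in one move are: 28.

Remove 3, leaving 28.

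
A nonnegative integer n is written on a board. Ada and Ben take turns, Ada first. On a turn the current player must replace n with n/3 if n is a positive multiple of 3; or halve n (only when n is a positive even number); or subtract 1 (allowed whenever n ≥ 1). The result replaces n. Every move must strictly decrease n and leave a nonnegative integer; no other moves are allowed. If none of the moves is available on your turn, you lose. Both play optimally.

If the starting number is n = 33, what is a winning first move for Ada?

Positions with no move are L. A position that does have a move is losing for the player to move precisely when every available move leads to a winning position for the opponent. Fill in the labels:
n=0: no move → L
n=1: can move to 0, which is L ⇒ W
n=2: the only move is to 1(W), a W ⇒ L
n=3: can move to 2, which is L ⇒ W
n=4: can move to 2, which is L ⇒ W
n=5: the only move is to 4(W), a W ⇒ L
n=6: can move to 2, which is L ⇒ W
n=7: the only move is to 6(W), a W ⇒ L
n=8: can move to 7, which is L ⇒ W
n=9: moves to 3(W), 8(W); every one is W ⇒ L
n=10: can move to 5, which is L ⇒ W
n=11: the only move is to 10(W), a W ⇒ L
n=12: can move to 11, which is L ⇒ W
n=13: the only move is to 12(W), a W ⇒ L
n=14: can move to 7, which is L ⇒ W
n=15: can move to 5, which is L ⇒ W
n=16: moves to 8(W), 15(W); every one is W ⇒ L
n=17: can move to 16, which is L ⇒ W
n=18: can move to 9, which is L ⇒ W
n=19: the only move is to 18(W), a W ⇒ L
n=20: can move to 19, which is L ⇒ W
n=21: can move to 7, which is L ⇒ W
n=22: can move to 11, which is L ⇒ W
n=23: the only move is to 22(W), a W ⇒ L
n=24: can move to 23, which is L ⇒ W
n=25: the only move is to 24(W), a W ⇒ L
n=26: can move to 13, which is L ⇒ W
n=27: can move to 9, which is L ⇒ W
n=28: moves to 14(W), 27(W); every one is W ⇒ L
n=29: can move to 28, which is L ⇒ W
n=30: moves to 10(W), 15(W), 29(W); every one is W ⇒ L
n=31: can move to 30, which is L ⇒ W
n=32: can move to 16, which is L ⇒ W
n=33: can move to 11, which is L ⇒ W
From 33, the L positions reachable in one move are: 11.

Move to 11.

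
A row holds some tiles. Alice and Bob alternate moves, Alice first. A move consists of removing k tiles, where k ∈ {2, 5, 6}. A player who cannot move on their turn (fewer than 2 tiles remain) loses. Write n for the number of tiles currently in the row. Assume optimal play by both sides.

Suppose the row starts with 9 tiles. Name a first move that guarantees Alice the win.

Remove 5, leaving 4.

Classify positions by backward induction: terminal positions (no move available) are L. From any other position, the mover wins iff some move reaches an L.
n=0: no move → L
n=1: no move → L
n=2: reaches L-position 0 → W
n=3: reaches L-position 1 → W
n=4: only reaches 2(W), which is W → L
n=5: reaches L-position 0 → W
n=6: reaches L-position 4 → W
n=7: reaches L-position 1 → W
n=8: only reaches 6(W), 3(W), 2(W), all W → L
n=9: reaches L-position 4 → W
From 9, the L positions reachable in one move are: 4.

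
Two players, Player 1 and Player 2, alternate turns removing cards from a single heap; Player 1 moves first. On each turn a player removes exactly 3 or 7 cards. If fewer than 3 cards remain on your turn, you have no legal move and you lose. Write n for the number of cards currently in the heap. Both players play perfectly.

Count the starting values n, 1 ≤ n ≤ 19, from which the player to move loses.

7

Label each position W (a win for the player to move) or L (a loss). A position with no legal move is L; any other position is W exactly when some move reaches an L, and L when every move reaches a W.
n=0: no move → L
n=1: no move → L
n=2: no move → L
n=3: can move to 0, which is L ⇒ W
n=4: can move to 1, which is L ⇒ W
n=5: can move to 2, which is L ⇒ W
n=6: the only move is to 3(W), a W ⇒ L
n=7: can move to 0, which is L ⇒ W
n=8: can move to 1, which is L ⇒ W
n=9: can move to 6, which is L ⇒ W
n=10: moves to 7(W), 3(W); every one is W ⇒ L
n=11: moves to 8(W), 4(W); every one is W ⇒ L
n=12: moves to 9(W), 5(W); every one is W ⇒ L
n=13: can move to 10, which is L ⇒ W
n=14: can move to 11, which is L ⇒ W
n=15: can move to 12, which is L ⇒ W
n=16: moves to 13(W), 9(W); every one is W ⇒ L
n=17: can move to 10, which is L ⇒ W
n=18: can move to 11, which is L ⇒ W
n=19: can move to 16, which is L ⇒ W
L entries with 1 ≤ n ≤ 19 (n=0 is outside the asked range and is not counted): n = 1, 2, 6, 10, 11, 12, 16; that makes 7.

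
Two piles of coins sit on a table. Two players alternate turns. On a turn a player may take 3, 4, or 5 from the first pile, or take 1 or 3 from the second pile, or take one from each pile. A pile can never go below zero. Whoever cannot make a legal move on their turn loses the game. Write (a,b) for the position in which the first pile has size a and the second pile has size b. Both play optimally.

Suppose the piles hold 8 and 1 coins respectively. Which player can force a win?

The first player wins.

Compute win/loss labels from the base case upward. A position with no move is L. Any other position is W if it can reach an L in one move, else L.
No move ever increases a pile, so every position that can arise here has a ≤ 8 and b ≤ 1; it is enough to label the cells with 0 ≤ a ≤ 8 and 0 ≤ b ≤ 1.
Every move lowers a or b (never raises either), so fill the grid row by row in increasing a, and left to right within a row: each cell's successors are then already labelled.
      b=0  b=1
a=0:    L    W
a=1:    L    W
a=2:    L    W
a=3:    W    W
a=4:    W    L
a=5:    W    L
a=6:    W    L
a=7:    W    W
a=8:    L    W
Cells with no legal move (terminal, hence L): (0,0), (1,0), (2,0).
The remaining L cells, each justified by listing all of its moves:
(4,1): →(1,1)(W), (0,1)(W), (4,0)(W), (3,0)(W) — all W, so L
(5,1): →(2,1)(W), (1,1)(W), (0,1)(W), (5,0)(W), (4,0)(W) — all W, so L
(6,1): →(3,1)(W), (2,1)(W), (1,1)(W), (6,0)(W), (5,0)(W) — all W, so L
(8,0): →(5,0)(W), (4,0)(W), (3,0)(W) — all W, so L
Every other cell has at least one move into one of the L cells above, so it is W.
From (8,1) the player to move can move to (5,1), reaching an L position.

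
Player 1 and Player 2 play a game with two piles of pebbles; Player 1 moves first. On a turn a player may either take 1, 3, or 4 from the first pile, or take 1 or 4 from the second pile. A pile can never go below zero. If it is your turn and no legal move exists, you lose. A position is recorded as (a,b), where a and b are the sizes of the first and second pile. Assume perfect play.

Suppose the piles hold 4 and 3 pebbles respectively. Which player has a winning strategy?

Player 1 wins.

Compute win/loss labels from the base case upward. A position with no move is L. Any other position is W if it can reach an L in one move, else L.
No move ever increases a pile, so every position that can arise here has a ≤ 4 and b ≤ 3; it is enough to label the cells with 0 ≤ a ≤ 4 and 0 ≤ b ≤ 3.
Every move lowers a or b (never raises either), so fill the grid row by row in increasing a, and left to right within a row: each cell's successors are then already labelled.
      b=0  b=1  b=2  b=3
a=0:    L    W    L    W
a=1:    W    L    W    L
a=2:    L    W    L    W
a=3:    W    L    W    L
a=4:    W    W    W    W
Cells with no legal move (terminal, hence L): (0,0).
The remaining L cells, each justified by listing all of its moves:
(0,2): the only move is to (0,1)(W), a W ⇒ L
(1,1): moves to (0,1)(W), (1,0)(W); every one is W ⇒ L
(1,3): moves to (0,3)(W), (1,2)(W); every one is W ⇒ L
(2,0): the only move is to (1,0)(W), a W ⇒ L
(2,2): moves to (1,2)(W), (2,1)(W); every one is W ⇒ L
(3,1): moves to (2,1)(W), (0,1)(W), (3,0)(W); every one is W ⇒ L
(3,3): moves to (2,3)(W), (0,3)(W), (3,2)(W); every one is W ⇒ L
Every other cell has at least one move into one of the L cells above, so it is W.
From (4,3) Player 1 can move to (3,3), reaching an L position.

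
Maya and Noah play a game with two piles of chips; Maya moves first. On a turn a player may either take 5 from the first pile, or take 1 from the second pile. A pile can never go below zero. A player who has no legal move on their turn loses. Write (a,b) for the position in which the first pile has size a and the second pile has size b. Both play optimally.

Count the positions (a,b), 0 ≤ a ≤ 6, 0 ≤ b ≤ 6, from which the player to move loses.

26

Work bottom-up. With no move the player to move loses. Otherwise the position is W if at least one move leads to an L position for the opponent, and L if every move leads to a W.
Every move lowers a or b (never raises either), so fill the grid row by row in increasing a, and left to right within a row: each cell's successors are then already labelled.
      b=0  b=1  b=2  b=3  b=4  b=5  b=6
a=0:    L    W    L    W    L    W    L
a=1:    L    W    L    W    L    W    L
a=2:    L    W    L    W    L    W    L
a=3:    L    W    L    W    L    W    L
a=4:    L    W    L    W    L    W    L
a=5:    W    L    W    L    W    L    W
a=6:    W    L    W    L    W    L    W
Cells with no legal move (terminal, hence L): (0,0), (1,0), (2,0), (3,0), (4,0).
The remaining L cells, each justified by listing all of its moves:
(0,2): →(0,1)(W) only, which is W, so L
(0,4): →(0,3)(W) only, which is W, so L
(0,6): →(0,5)(W) only, which is W, so L
(1,2): →(1,1)(W) only, which is W, so L
(1,4): →(1,3)(W) only, which is W, so L
(1,6): →(1,5)(W) only, which is W, so L
(2,2): →(2,1)(W) only, which is W, so L
(2,4): →(2,3)(W) only, which is W, so L
(2,6): →(2,5)(W) only, which is W, so L
(3,2): →(3,1)(W) only, which is W, so L
(3,4): →(3,3)(W) only, which is W, so L
(3,6): →(3,5)(W) only, which is W, so L
(4,2): →(4,1)(W) only, which is W, so L
(4,4): →(4,3)(W) only, which is W, so L
(4,6): →(4,5)(W) only, which is W, so L
(5,1): →(0,1)(W), (5,0)(W) — all W, so L
(5,3): →(0,3)(W), (5,2)(W) — all W, so L
(5,5): →(0,5)(W), (5,4)(W) — all W, so L
(6,1): →(1,1)(W), (6,0)(W) — all W, so L
(6,3): →(1,3)(W), (6,2)(W) — all W, so L
(6,5): →(1,5)(W), (6,4)(W) — all W, so L
Every other cell has at least one move into one of the L cells above, so it is W.
L cells per row: a=0: 4, a=1: 4, a=2: 4, a=3: 4, a=4: 4, a=5: 3, a=6: 3; total 26.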